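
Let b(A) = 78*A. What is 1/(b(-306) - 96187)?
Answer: -1/120055 ≈ -8.3295e-6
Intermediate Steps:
1/(b(-306) - 96187) = 1/(78*(-306) - 96187) = 1/(-23868 - 96187) = 1/(-120055) = -1/120055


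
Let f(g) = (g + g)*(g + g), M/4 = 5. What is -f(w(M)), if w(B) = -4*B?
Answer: -25600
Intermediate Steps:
M = 20 (M = 4*5 = 20)
f(g) = 4*g**2 (f(g) = (2*g)*(2*g) = 4*g**2)
-f(w(M)) = -4*(-4*20)**2 = -4*(-80)**2 = -4*6400 = -1*25600 = -25600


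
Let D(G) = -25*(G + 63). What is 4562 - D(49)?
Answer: 7362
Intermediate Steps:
D(G) = -1575 - 25*G (D(G) = -25*(63 + G) = -1575 - 25*G)
4562 - D(49) = 4562 - (-1575 - 25*49) = 4562 - (-1575 - 1225) = 4562 - 1*(-2800) = 4562 + 2800 = 7362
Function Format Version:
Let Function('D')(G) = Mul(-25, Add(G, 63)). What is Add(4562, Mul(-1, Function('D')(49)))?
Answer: 7362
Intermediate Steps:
Function('D')(G) = Add(-1575, Mul(-25, G)) (Function('D')(G) = Mul(-25, Add(63, G)) = Add(-1575, Mul(-25, G)))
Add(4562, Mul(-1, Function('D')(49))) = Add(4562, Mul(-1, Add(-1575, Mul(-25, 49)))) = Add(4562, Mul(-1, Add(-1575, -1225))) = Add(4562, Mul(-1, -2800)) = Add(4562, 2800) = 7362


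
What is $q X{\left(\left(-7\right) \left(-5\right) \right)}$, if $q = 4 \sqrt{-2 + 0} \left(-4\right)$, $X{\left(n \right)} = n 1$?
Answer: $- 560 i \sqrt{2} \approx - 791.96 i$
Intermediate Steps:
$X{\left(n \right)} = n$
$q = - 16 i \sqrt{2}$ ($q = 4 \sqrt{-2} \left(-4\right) = 4 i \sqrt{2} \left(-4\right) = - 16 i \sqrt{2} \approx - 22.627 i$)
$q X{\left(\left(-7\right) \left(-5\right) \right)} = - 16 i \sqrt{2} \left(\left(-7\right) \left(-5\right)\right) = - 16 i \sqrt{2} \cdot 35 = - 560 i \sqrt{2}$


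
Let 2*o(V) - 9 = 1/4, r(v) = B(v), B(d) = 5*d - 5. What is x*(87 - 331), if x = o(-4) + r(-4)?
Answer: 9943/2 ≈ 4971.5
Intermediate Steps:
B(d) = -5 + 5*d
r(v) = -5 + 5*v
o(V) = 37/8 (o(V) = 9/2 + (½)/4 = 9/2 + (½)*(¼) = 9/2 + ⅛ = 37/8)
x = -163/8 (x = 37/8 + (-5 + 5*(-4)) = 37/8 + (-5 - 20) = 37/8 - 25 = -163/8 ≈ -20.375)
x*(87 - 331) = -163*(87 - 331)/8 = -163/8*(-244) = 9943/2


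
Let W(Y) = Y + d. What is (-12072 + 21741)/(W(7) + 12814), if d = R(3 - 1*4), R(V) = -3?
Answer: 9669/12818 ≈ 0.75433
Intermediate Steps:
d = -3
W(Y) = -3 + Y (W(Y) = Y - 3 = -3 + Y)
(-12072 + 21741)/(W(7) + 12814) = (-12072 + 21741)/((-3 + 7) + 12814) = 9669/(4 + 12814) = 9669/12818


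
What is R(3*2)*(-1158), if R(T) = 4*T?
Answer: -27792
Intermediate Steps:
R(3*2)*(-1158) = (4*(3*2))*(-1158) = (4*6)*(-1158) = 24*(-1158) = -27792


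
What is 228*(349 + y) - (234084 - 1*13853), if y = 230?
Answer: -88219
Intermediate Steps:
228*(349 + y) - (234084 - 1*13853) = 228*(349 + 230) - (234084 - 1*13853) = 228*579 - (234084 - 13853) = 132012 - 1*220231 = 132012 - 220231 = -88219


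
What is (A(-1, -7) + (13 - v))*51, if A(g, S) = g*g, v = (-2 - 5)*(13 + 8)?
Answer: 8211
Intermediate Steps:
v = -147 (v = -7*21 = -147)
A(g, S) = g**2
(A(-1, -7) + (13 - v))*51 = ((-1)**2 + (13 - 1*(-147)))*51 = (1 + (13 + 147))*51 = (1 + 160)*51 = 161*51 = 8211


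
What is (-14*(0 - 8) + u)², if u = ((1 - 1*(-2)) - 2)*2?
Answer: 12996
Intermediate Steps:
u = 2 (u = ((1 + 2) - 2)*2 = (3 - 2)*2 = 1*2 = 2)
(-14*(0 - 8) + u)² = (-14*(0 - 8) + 2)² = (-14*(-8) + 2)² = (112 + 2)² = 114² = 12996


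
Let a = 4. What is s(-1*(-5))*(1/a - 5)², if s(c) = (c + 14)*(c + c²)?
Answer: 102885/8 ≈ 12861.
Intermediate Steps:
s(c) = (14 + c)*(c + c²)
s(-1*(-5))*(1/a - 5)² = ((-1*(-5))*(14 + (-1*(-5))² + 15*(-1*(-5))))*(1/4 - 5)² = (5*(14 + 5² + 15*5))*(¼ - 5)² = (5*(14 + 25 + 75))*(-19/4)² = (5*114)*(361/16) = 570*(361/16) = 102885/8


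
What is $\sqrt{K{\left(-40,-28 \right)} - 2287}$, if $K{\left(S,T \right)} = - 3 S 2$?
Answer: $i \sqrt{2047} \approx 45.244 i$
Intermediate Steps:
$K{\left(S,T \right)} = - 6 S$
$\sqrt{K{\left(-40,-28 \right)} - 2287} = \sqrt{\left(-6\right) \left(-40\right) - 2287} = \sqrt{240 - 2287} = \sqrt{-2047} = i \sqrt{2047}$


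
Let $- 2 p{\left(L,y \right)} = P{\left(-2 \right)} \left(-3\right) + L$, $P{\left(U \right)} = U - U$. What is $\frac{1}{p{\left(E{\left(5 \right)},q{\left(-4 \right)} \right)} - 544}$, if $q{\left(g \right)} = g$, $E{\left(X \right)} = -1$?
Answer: $- \frac{2}{1087} \approx -0.0018399$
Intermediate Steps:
$P{\left(U \right)} = 0$
$p{\left(L,y \right)} = - \frac{L}{2}$ ($p{\left(L,y \right)} = - \frac{0 \left(-3\right) + L}{2} = - \frac{0 + L}{2} = - \frac{L}{2}$)
$\frac{1}{p{\left(E{\left(5 \right)},q{\left(-4 \right)} \right)} - 544} = \frac{1}{\left(- \frac{1}{2}\right) \left(-1\right) - 544} = \frac{1}{\frac{1}{2} - 544} = \frac{1}{- \frac{1087}{2}} = - \frac{2}{1087}$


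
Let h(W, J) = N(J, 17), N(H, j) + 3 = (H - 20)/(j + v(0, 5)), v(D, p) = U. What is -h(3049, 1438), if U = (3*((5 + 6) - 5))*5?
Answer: -1097/107 ≈ -10.252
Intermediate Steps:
U = 90 (U = (3*(11 - 5))*5 = (3*6)*5 = 18*5 = 90)
v(D, p) = 90
N(H, j) = -3 + (-20 + H)/(90 + j) (N(H, j) = -3 + (H - 20)/(j + 90) = -3 + (-20 + H)/(90 + j))
h(W, J) = -341/107 + J/107 (h(W, J) = (-290 + J - 3*17)/(90 + 17) = (-290 + J - 51)/107 = (-341 + J)/107 = -341/107 + J/107)
-h(3049, 1438) = -(-341/107 + (1/107)*1438) = -(-341/107 + 1438/107) = -1*1097/107 = -1097/107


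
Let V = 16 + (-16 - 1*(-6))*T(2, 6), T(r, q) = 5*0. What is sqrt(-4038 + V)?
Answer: I*sqrt(4022) ≈ 63.419*I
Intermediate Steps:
T(r, q) = 0
V = 16 (V = 16 + (-16 - 1*(-6))*0 = 16 + (-16 + 6)*0 = 16 - 10*0 = 16 + 0 = 16)
sqrt(-4038 + V) = sqrt(-4038 + 16) = sqrt(-4022) = I*sqrt(4022)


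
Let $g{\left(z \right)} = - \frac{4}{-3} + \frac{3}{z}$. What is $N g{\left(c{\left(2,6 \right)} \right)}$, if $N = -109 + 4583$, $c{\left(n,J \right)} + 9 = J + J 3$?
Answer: $\frac{102902}{15} \approx 6860.1$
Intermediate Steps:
$c{\left(n,J \right)} = -9 + 4 J$ ($c{\left(n,J \right)} = -9 + \left(J + J 3\right) = -9 + \left(J + 3 J\right) = -9 + 4 J$)
$g{\left(z \right)} = \frac{4}{3} + \frac{3}{z}$ ($g{\left(z \right)} = \left(-4\right) \left(- \frac{1}{3}\right) + \frac{3}{z} = \frac{4}{3} + \frac{3}{z}$)
$N = 4474$
$N g{\left(c{\left(2,6 \right)} \right)} = 4474 \left(\frac{4}{3} + \frac{3}{-9 + 4 \cdot 6}\right) = 4474 \left(\frac{4}{3} + \frac{3}{-9 + 24}\right) = 4474 \left(\frac{4}{3} + \frac{3}{15}\right) = 4474 \left(\frac{4}{3} + 3 \cdot \frac{1}{15}\right) = 4474 \left(\frac{4}{3} + \frac{1}{5}\right) = 4474 \cdot \frac{23}{15} = \frac{102902}{15}$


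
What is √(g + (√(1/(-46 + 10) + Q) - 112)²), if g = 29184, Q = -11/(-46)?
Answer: √(794672057 - 154560*√161)/138 ≈ 204.02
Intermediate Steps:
Q = 11/46 (Q = -11*(-1/46) = 11/46 ≈ 0.23913)
√(g + (√(1/(-46 + 10) + Q) - 112)²) = √(29184 + (√(1/(-46 + 10) + 11/46) - 112)²) = √(29184 + (√(1/(-36) + 11/46) - 112)²) = √(29184 + (√(-1/36 + 11/46) - 112)²) = √(29184 + (√(175/828) - 112)²) = √(29184 + (5*√161/138 - 112)²) = √(29184 + (-112 + 5*√161/138)²)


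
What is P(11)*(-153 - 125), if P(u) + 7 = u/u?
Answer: 1668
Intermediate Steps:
P(u) = -6 (P(u) = -7 + u/u = -7 + 1 = -6)
P(11)*(-153 - 125) = -6*(-153 - 125) = -6*(-278) = 1668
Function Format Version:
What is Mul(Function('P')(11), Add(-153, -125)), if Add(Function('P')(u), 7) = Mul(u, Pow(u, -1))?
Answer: 1668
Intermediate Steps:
Function('P')(u) = -6 (Function('P')(u) = Add(-7, Mul(u, Pow(u, -1))) = Add(-7, 1) = -6)
Mul(Function('P')(11), Add(-153, -125)) = Mul(-6, Add(-153, -125)) = Mul(-6, -278) = 1668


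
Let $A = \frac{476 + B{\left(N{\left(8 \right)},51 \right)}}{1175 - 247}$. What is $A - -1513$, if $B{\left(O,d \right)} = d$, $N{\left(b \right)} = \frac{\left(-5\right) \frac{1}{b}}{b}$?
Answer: $\frac{1404591}{928} \approx 1513.6$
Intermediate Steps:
$N{\left(b \right)} = - \frac{5}{b^{2}}$
$A = \frac{527}{928}$ ($A = \frac{476 + 51}{1175 - 247} = \frac{527}{928} \approx 0.56789$)
$A - -1513 = \frac{527}{928} - -1513 = \frac{527}{928} + 1513 = \frac{1404591}{928}$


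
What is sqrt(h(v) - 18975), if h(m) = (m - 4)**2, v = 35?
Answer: I*sqrt(18014) ≈ 134.22*I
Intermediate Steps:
h(m) = (-4 + m)**2
sqrt(h(v) - 18975) = sqrt((-4 + 35)**2 - 18975) = sqrt(31**2 - 18975) = sqrt(961 - 18975) = sqrt(-18014) = I*sqrt(18014)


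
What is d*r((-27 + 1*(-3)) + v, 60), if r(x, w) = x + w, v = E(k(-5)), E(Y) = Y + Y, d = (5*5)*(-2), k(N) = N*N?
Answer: -4000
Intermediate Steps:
k(N) = N²
d = -50 (d = 25*(-2) = -50)
E(Y) = 2*Y
v = 50 (v = 2*(-5)² = 2*25 = 50)
r(x, w) = w + x
d*r((-27 + 1*(-3)) + v, 60) = -50*(60 + ((-27 + 1*(-3)) + 50)) = -50*(60 + ((-27 - 3) + 50)) = -50*(60 + (-30 + 50)) = -50*(60 + 20) = -50*80 = -4000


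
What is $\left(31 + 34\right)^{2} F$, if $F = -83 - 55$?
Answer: $-583050$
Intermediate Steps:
$F = -138$
$\left(31 + 34\right)^{2} F = \left(31 + 34\right)^{2} \left(-138\right) = 65^{2} \left(-138\right) = 4225 \left(-138\right) = -583050$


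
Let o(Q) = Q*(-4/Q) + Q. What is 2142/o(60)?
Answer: 153/4 ≈ 38.250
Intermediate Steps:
o(Q) = -4 + Q
2142/o(60) = 2142/(-4 + 60) = 2142/56 = 2142*(1/56) = 153/4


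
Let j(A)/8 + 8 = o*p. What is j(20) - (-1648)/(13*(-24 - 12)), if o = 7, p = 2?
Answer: 5204/117 ≈ 44.479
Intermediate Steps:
j(A) = 48 (j(A) = -64 + 8*(7*2) = -64 + 8*14 = -64 + 112 = 48)
j(20) - (-1648)/(13*(-24 - 12)) = 48 - (-1648)/(13*(-24 - 12)) = 48 - (-1648)/(13*(-36)) = 48 - (-1648)/(-468) = 48 - (-1648)*(-1)/468 = 48 - 1*412/117 = 48 - 412/117 = 5204/117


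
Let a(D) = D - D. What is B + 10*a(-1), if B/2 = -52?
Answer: -104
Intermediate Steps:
B = -104 (B = 2*(-52) = -104)
a(D) = 0
B + 10*a(-1) = -104 + 10*0 = -104 + 0 = -104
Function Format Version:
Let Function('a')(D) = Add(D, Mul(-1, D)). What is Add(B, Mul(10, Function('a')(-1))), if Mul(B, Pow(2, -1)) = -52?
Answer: -104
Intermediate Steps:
B = -104 (B = Mul(2, -52) = -104)
Function('a')(D) = 0
Add(B, Mul(10, Function('a')(-1))) = Add(-104, Mul(10, 0)) = Add(-104, 0) = -104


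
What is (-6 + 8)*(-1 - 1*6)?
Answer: -14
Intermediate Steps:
(-6 + 8)*(-1 - 1*6) = 2*(-1 - 6) = 2*(-7) = -14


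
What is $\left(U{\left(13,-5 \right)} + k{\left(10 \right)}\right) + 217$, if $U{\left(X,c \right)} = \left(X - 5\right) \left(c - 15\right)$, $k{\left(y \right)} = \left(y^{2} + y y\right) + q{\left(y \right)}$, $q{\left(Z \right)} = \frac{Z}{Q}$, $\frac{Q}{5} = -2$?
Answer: $256$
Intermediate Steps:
$Q = -10$ ($Q = 5 \left(-2\right) = -10$)
$q{\left(Z \right)} = - \frac{Z}{10}$ ($q{\left(Z \right)} = \frac{Z}{-10} = Z \left(- \frac{1}{10}\right) = - \frac{Z}{10}$)
$k{\left(y \right)} = 2 y^{2} - \frac{y}{10}$ ($k{\left(y \right)} = \left(y^{2} + y y\right) - \frac{y}{10} = \left(y^{2} + y^{2}\right) - \frac{y}{10} = 2 y^{2} - \frac{y}{10}$)
$U{\left(X,c \right)} = \left(-15 + c\right) \left(-5 + X\right)$ ($U{\left(X,c \right)} = \left(-5 + X\right) \left(-15 + c\right) = \left(-15 + c\right) \left(-5 + X\right)$)
$\left(U{\left(13,-5 \right)} + k{\left(10 \right)}\right) + 217 = \left(\left(75 - 195 - -25 + 13 \left(-5\right)\right) + \frac{1}{10} \cdot 10 \left(-1 + 20 \cdot 10\right)\right) + 217 = \left(\left(75 - 195 + 25 - 65\right) + \frac{1}{10} \cdot 10 \left(-1 + 200\right)\right) + 217 = \left(-160 + \frac{1}{10} \cdot 10 \cdot 199\right) + 217 = \left(-160 + 199\right) + 217 = 39 + 217 = 256$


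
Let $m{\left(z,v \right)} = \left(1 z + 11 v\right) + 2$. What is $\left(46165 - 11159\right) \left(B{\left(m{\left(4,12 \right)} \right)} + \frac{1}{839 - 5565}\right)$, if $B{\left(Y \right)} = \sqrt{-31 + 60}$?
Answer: $- \frac{17503}{2363} + 35006 \sqrt{29} \approx 1.8851 \cdot 10^{5}$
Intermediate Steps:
$m{\left(z,v \right)} = 2 + z + 11 v$ ($m{\left(z,v \right)} = \left(z + 11 v\right) + 2 = 2 + z + 11 v$)
$B{\left(Y \right)} = \sqrt{29}$
$\left(46165 - 11159\right) \left(B{\left(m{\left(4,12 \right)} \right)} + \frac{1}{839 - 5565}\right) = \left(46165 - 11159\right) \left(\sqrt{29} + \frac{1}{839 - 5565}\right) = 35006 \left(\sqrt{29} + \frac{1}{-4726}\right) = 35006 \left(\sqrt{29} - \frac{1}{4726}\right) = 35006 \left(- \frac{1}{4726} + \sqrt{29}\right) = - \frac{17503}{2363} + 35006 \sqrt{29}$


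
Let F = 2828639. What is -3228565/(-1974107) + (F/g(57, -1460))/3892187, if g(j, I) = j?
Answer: 721856223184708/437964835314513 ≈ 1.6482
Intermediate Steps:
-3228565/(-1974107) + (F/g(57, -1460))/3892187 = -3228565/(-1974107) + (2828639/57)/3892187 = -3228565*(-1/1974107) + (2828639*(1/57))*(1/3892187) = 3228565/1974107 + (2828639/57)*(1/3892187) = 3228565/1974107 + 2828639/221854659 = 721856223184708/437964835314513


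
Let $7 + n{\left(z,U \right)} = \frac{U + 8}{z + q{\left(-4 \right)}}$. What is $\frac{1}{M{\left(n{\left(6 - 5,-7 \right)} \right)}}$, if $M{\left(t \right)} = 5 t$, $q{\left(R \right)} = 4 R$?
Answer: $- \frac{3}{106} \approx -0.028302$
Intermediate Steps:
$n{\left(z,U \right)} = -7 + \frac{8 + U}{-16 + z}$ ($n{\left(z,U \right)} = -7 + \frac{U + 8}{z + 4 \left(-4\right)} = -7 + \frac{8 + U}{z - 16} = -7 + \frac{8 + U}{-16 + z}$)
$\frac{1}{M{\left(n{\left(6 - 5,-7 \right)} \right)}} = \frac{1}{5 \frac{120 - 7 - 7 \left(6 - 5\right)}{-16 + \left(6 - 5\right)}} = \frac{1}{5 \frac{120 - 7 - 7}{-16 + 1}} = \frac{1}{5 \frac{120 - 7 - 7}{-15}} = \frac{1}{5 \left(\left(- \frac{1}{15}\right) 106\right)} = \frac{1}{5 \left(- \frac{106}{15}\right)} = \frac{1}{- \frac{106}{3}} = - \frac{3}{106}$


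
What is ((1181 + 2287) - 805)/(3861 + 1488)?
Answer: 2663/5349 ≈ 0.49785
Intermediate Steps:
((1181 + 2287) - 805)/(3861 + 1488) = (3468 - 805)/5349 = 2663*(1/5349) = 2663/5349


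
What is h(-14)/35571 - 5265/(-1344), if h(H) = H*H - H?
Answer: 20840395/5311936 ≈ 3.9233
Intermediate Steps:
h(H) = H² - H
h(-14)/35571 - 5265/(-1344) = -14*(-1 - 14)/35571 - 5265/(-1344) = -14*(-15)*(1/35571) - 5265*(-1/1344) = 210*(1/35571) + 1755/448 = 70/11857 + 1755/448 = 20840395/5311936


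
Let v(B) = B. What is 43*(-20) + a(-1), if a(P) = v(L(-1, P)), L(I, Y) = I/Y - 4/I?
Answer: -855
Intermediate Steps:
L(I, Y) = -4/I + I/Y
a(P) = 4 - 1/P (a(P) = -4/(-1) - 1/P = -4*(-1) - 1/P = 4 - 1/P)
43*(-20) + a(-1) = 43*(-20) + (4 - 1/(-1)) = -860 + (4 - 1*(-1)) = -860 + (4 + 1) = -860 + 5 = -855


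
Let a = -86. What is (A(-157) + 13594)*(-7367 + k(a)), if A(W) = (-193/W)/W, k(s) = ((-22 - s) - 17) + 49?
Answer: -2436354413823/24649 ≈ -9.8842e+7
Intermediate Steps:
k(s) = 10 - s (k(s) = (-39 - s) + 49 = 10 - s)
A(W) = -193/W**2
(A(-157) + 13594)*(-7367 + k(a)) = (-193/(-157)**2 + 13594)*(-7367 + (10 - 1*(-86))) = (-193*1/24649 + 13594)*(-7367 + (10 + 86)) = (-193/24649 + 13594)*(-7367 + 96) = (335078313/24649)*(-7271) = -2436354413823/24649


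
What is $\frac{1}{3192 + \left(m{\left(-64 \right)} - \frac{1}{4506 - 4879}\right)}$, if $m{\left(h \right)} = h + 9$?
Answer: $\frac{373}{1170102} \approx 0.00031878$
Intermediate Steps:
$m{\left(h \right)} = 9 + h$
$\frac{1}{3192 + \left(m{\left(-64 \right)} - \frac{1}{4506 - 4879}\right)} = \frac{1}{3192 + \left(\left(9 - 64\right) - \frac{1}{4506 - 4879}\right)} = \frac{1}{3192 - \frac{20514}{373}} = \frac{1}{\frac{1170102}{373}} = \frac{373}{1170102}$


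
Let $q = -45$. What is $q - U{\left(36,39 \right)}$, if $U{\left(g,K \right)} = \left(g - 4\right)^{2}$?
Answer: $-1069$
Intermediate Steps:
$U{\left(g,K \right)} = \left(-4 + g\right)^{2}$
$q - U{\left(36,39 \right)} = -45 - \left(-4 + 36\right)^{2} = -45 - 32^{2} = -45 - 1024 = -1069$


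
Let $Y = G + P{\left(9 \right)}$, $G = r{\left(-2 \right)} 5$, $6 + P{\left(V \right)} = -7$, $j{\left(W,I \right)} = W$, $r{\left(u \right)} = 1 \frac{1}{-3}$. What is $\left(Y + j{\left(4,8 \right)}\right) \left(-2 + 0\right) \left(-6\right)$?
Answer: $-128$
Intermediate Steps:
$r{\left(u \right)} = - \frac{1}{3}$ ($r{\left(u \right)} = 1 \left(- \frac{1}{3}\right) = - \frac{1}{3}$)
$P{\left(V \right)} = -13$ ($P{\left(V \right)} = -6 - 7 = -13$)
$G = - \frac{5}{3}$ ($G = \left(- \frac{1}{3}\right) 5 = - \frac{5}{3} \approx -1.6667$)
$Y = - \frac{44}{3}$ ($Y = - \frac{5}{3} - 13 = - \frac{44}{3} \approx -14.667$)
$\left(Y + j{\left(4,8 \right)}\right) \left(-2 + 0\right) \left(-6\right) = \left(- \frac{44}{3} + 4\right) \left(-2 + 0\right) \left(-6\right) = - \frac{32 \left(\left(-2\right) \left(-6\right)\right)}{3} = \left(- \frac{32}{3}\right) 12 = -128$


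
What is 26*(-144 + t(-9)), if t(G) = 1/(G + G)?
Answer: -33709/9 ≈ -3745.4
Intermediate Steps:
t(G) = 1/(2*G)
26*(-144 + t(-9)) = 26*(-144 + (½)/(-9)) = 26*(-144 + (½)*(-⅑)) = 26*(-144 - 1/18) = 26*(-2593/18) = -33709/9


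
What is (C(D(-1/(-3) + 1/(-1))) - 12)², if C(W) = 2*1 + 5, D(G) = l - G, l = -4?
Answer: 25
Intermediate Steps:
D(G) = -4 - G
C(W) = 7 (C(W) = 2 + 5 = 7)
(C(D(-1/(-3) + 1/(-1))) - 12)² = (7 - 12)² = (-5)² = 25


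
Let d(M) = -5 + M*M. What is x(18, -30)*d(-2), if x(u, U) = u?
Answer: -18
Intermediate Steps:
d(M) = -5 + M**2
x(18, -30)*d(-2) = 18*(-5 + (-2)**2) = 18*(-5 + 4) = 18*(-1) = -18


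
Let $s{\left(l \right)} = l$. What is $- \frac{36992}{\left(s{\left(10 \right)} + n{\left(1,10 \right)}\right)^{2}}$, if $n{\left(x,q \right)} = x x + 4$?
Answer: $- \frac{36992}{225} \approx -164.41$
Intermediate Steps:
$n{\left(x,q \right)} = 4 + x^{2}$ ($n{\left(x,q \right)} = x^{2} + 4 = 4 + x^{2}$)
$- \frac{36992}{\left(s{\left(10 \right)} + n{\left(1,10 \right)}\right)^{2}} = - \frac{36992}{\left(10 + \left(4 + 1^{2}\right)\right)^{2}} = - \frac{36992}{\left(10 + \left(4 + 1\right)\right)^{2}} = - \frac{36992}{\left(10 + 5\right)^{2}} = - \frac{36992}{15^{2}} = - \frac{36992}{225}$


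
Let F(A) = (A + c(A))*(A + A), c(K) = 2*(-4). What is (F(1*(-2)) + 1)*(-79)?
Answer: -3239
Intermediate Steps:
c(K) = -8
F(A) = 2*A*(-8 + A) (F(A) = (A - 8)*(A + A) = (-8 + A)*(2*A) = 2*A*(-8 + A))
(F(1*(-2)) + 1)*(-79) = (2*(1*(-2))*(-8 + 1*(-2)) + 1)*(-79) = (2*(-2)*(-8 - 2) + 1)*(-79) = (2*(-2)*(-10) + 1)*(-79) = (40 + 1)*(-79) = 41*(-79) = -3239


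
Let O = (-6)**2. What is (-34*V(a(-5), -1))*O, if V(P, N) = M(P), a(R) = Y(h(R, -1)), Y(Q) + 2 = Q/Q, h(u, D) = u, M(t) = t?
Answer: 1224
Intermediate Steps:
Y(Q) = -1 (Y(Q) = -2 + Q/Q = -2 + 1 = -1)
a(R) = -1
V(P, N) = P
O = 36
(-34*V(a(-5), -1))*O = -34*(-1)*36 = 34*36 = 1224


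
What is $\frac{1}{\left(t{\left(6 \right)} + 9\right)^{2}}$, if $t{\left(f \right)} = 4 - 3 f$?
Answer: $\frac{1}{25} \approx 0.04$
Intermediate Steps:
$\frac{1}{\left(t{\left(6 \right)} + 9\right)^{2}} = \frac{1}{\left(\left(4 - 18\right) + 9\right)^{2}} = \frac{1}{\left(-14 + 9\right)^{2}} = \frac{1}{\left(-5\right)^{2}} = \frac{1}{25}$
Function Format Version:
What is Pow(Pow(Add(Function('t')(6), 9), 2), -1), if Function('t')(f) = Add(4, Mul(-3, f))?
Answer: Rational(1, 25) ≈ 0.040000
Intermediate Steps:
Pow(Pow(Add(Function('t')(6), 9), 2), -1) = Pow(Pow(Add(Add(4, Mul(-3, 6)), 9), 2), -1) = Pow(Pow(Add(Add(4, -18), 9), 2), -1) = Pow(Pow(Add(-14, 9), 2), -1) = Pow(Pow(-5, 2), -1) = Pow(25, -1) = Rational(1, 25)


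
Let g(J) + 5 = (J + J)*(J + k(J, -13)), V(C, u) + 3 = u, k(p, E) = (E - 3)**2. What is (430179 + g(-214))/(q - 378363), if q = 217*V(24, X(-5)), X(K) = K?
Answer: -412198/380099 ≈ -1.0844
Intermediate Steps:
k(p, E) = (-3 + E)**2
V(C, u) = -3 + u
g(J) = -5 + 2*J*(256 + J) (g(J) = -5 + (J + J)*(J + (-3 - 13)**2) = -5 + (2*J)*(J + (-16)**2) = -5 + (2*J)*(J + 256) = -5 + (2*J)*(256 + J) = -5 + 2*J*(256 + J))
q = -1736 (q = 217*(-3 - 5) = 217*(-8) = -1736)
(430179 + g(-214))/(q - 378363) = (430179 + (-5 + 2*(-214)**2 + 512*(-214)))/(-1736 - 378363) = (430179 + (-5 + 2*45796 - 109568))/(-380099) = (430179 + (-5 + 91592 - 109568))*(-1/380099) = (430179 - 17981)*(-1/380099) = 412198*(-1/380099) = -412198/380099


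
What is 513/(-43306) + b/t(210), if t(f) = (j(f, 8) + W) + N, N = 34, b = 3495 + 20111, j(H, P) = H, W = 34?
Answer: 511069411/6019534 ≈ 84.902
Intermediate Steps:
b = 23606
t(f) = 68 + f (t(f) = (f + 34) + 34 = (34 + f) + 34 = 68 + f)
513/(-43306) + b/t(210) = 513/(-43306) + 23606/(68 + 210) = 513*(-1/43306) + 23606/278 = -513/43306 + 23606*(1/278) = -513/43306 + 11803/139 = 511069411/6019534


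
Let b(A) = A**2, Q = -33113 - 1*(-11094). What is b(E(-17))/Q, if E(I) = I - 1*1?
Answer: -324/22019 ≈ -0.014715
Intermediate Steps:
E(I) = -1 + I (E(I) = I - 1 = -1 + I)
Q = -22019 (Q = -33113 + 11094 = -22019)
b(E(-17))/Q = (-1 - 17)**2/(-22019) = (-18)**2*(-1/22019) = 324*(-1/22019) = -324/22019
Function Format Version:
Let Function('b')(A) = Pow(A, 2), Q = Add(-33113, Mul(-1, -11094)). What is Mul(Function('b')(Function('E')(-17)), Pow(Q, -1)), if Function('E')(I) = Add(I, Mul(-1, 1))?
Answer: Rational(-324, 22019) ≈ -0.014715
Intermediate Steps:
Function('E')(I) = Add(-1, I) (Function('E')(I) = Add(I, -1) = Add(-1, I))
Q = -22019 (Q = Add(-33113, 11094) = -22019)
Mul(Function('b')(Function('E')(-17)), Pow(Q, -1)) = Mul(Pow(Add(-1, -17), 2), Pow(-22019, -1)) = Mul(Pow(-18, 2), Rational(-1, 22019)) = Mul(324, Rational(-1, 22019)) = Rational(-324, 22019)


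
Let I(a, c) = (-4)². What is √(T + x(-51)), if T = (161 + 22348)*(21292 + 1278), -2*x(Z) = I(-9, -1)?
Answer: √508028122 ≈ 22539.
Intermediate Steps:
I(a, c) = 16
x(Z) = -8 (x(Z) = -½*16 = -8)
T = 508028130 (T = 22509*22570 = 508028130)
√(T + x(-51)) = √(508028130 - 8) = √508028122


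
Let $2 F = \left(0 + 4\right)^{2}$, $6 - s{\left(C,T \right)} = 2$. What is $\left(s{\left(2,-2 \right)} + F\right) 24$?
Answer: $288$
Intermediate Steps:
$s{\left(C,T \right)} = 4$ ($s{\left(C,T \right)} = 6 - 2 = 4$)
$F = 8$ ($F = \frac{\left(0 + 4\right)^{2}}{2} = \frac{4^{2}}{2} = \frac{1}{2} \cdot 16 = 8$)
$\left(s{\left(2,-2 \right)} + F\right) 24 = \left(4 + 8\right) 24 = 12 \cdot 24 = 288$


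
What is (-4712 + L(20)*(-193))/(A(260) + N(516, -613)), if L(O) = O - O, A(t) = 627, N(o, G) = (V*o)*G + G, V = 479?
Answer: 2356/75755759 ≈ 3.1100e-5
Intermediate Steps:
N(o, G) = G + 479*G*o (N(o, G) = (479*o)*G + G = 479*G*o + G = G + 479*G*o)
L(O) = 0
(-4712 + L(20)*(-193))/(A(260) + N(516, -613)) = (-4712 + 0*(-193))/(627 - 613*(1 + 479*516)) = (-4712 + 0)/(627 - 613*(1 + 247164)) = -4712/(627 - 613*247165) = -4712/(627 - 151512145) = -4712/(-151511518) = -4712*(-1/151511518) = 2356/75755759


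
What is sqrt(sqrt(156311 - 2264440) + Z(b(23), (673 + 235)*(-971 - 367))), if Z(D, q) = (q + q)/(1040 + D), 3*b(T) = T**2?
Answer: sqrt(-26599108176 + 13315201*I*sqrt(2108129))/3649 ≈ 15.361 + 47.261*I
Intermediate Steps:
b(T) = T**2/3
Z(D, q) = 2*q/(1040 + D) (Z(D, q) = (2*q)/(1040 + D) = 2*q/(1040 + D))
sqrt(sqrt(156311 - 2264440) + Z(b(23), (673 + 235)*(-971 - 367))) = sqrt(sqrt(156311 - 2264440) + 2*((673 + 235)*(-971 - 367))/(1040 + (1/3)*23**2)) = sqrt(sqrt(-2108129) + 2*(908*(-1338))/(1040 + (1/3)*529)) = sqrt(I*sqrt(2108129) + 2*(-1214904)/(1040 + 529/3)) = sqrt(I*sqrt(2108129) + 2*(-1214904)/(3649/3)) = sqrt(I*sqrt(2108129) + 2*(-1214904)*(3/3649)) = sqrt(I*sqrt(2108129) - 7289424/3649) = sqrt(-7289424/3649 + I*sqrt(2108129))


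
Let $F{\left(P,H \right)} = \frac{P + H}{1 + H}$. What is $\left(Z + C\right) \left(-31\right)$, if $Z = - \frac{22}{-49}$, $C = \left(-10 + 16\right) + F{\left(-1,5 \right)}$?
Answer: $- \frac{32426}{147} \approx -220.58$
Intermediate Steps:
$F{\left(P,H \right)} = \frac{H + P}{1 + H}$
$C = \frac{20}{3}$ ($C = \left(-10 + 16\right) + \frac{5 - 1}{1 + 5} = 6 + \frac{1}{6} \cdot 4 = 6 + \frac{2}{3} = \frac{20}{3} \approx 6.6667$)
$Z = \frac{22}{49}$ ($Z = \left(-22\right) \left(- \frac{1}{49}\right) = \frac{22}{49} \approx 0.44898$)
$\left(Z + C\right) \left(-31\right) = \left(\frac{22}{49} + \frac{20}{3}\right) \left(-31\right) = \frac{1046}{147} \left(-31\right) = - \frac{32426}{147}$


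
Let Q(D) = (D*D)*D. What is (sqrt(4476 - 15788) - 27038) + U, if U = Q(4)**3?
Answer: 235106 + 4*I*sqrt(707) ≈ 2.3511e+5 + 106.36*I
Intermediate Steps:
Q(D) = D**3 (Q(D) = D**2*D = D**3)
U = 262144 (U = (4**3)**3 = 64**3 = 262144)
(sqrt(4476 - 15788) - 27038) + U = (sqrt(4476 - 15788) - 27038) + 262144 = (sqrt(-11312) - 27038) + 262144 = (4*I*sqrt(707) - 27038) + 262144 = (-27038 + 4*I*sqrt(707)) + 262144 = 235106 + 4*I*sqrt(707)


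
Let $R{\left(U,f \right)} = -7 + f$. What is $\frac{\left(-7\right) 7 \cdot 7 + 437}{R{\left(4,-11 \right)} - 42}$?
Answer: $- \frac{47}{30} \approx -1.5667$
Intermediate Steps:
$\frac{\left(-7\right) 7 \cdot 7 + 437}{R{\left(4,-11 \right)} - 42} = \frac{\left(-7\right) 7 \cdot 7 + 437}{\left(-7 - 11\right) - 42} = \frac{\left(-49\right) 7 + 437}{-18 - 42} = \frac{-343 + 437}{-60} = 94 \left(- \frac{1}{60}\right) = - \frac{47}{30}$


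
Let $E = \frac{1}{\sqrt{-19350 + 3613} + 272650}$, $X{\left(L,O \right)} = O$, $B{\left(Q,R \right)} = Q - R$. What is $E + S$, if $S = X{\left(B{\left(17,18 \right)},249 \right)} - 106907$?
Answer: $- \frac{7928746482009296}{74338038237} - \frac{i \sqrt{15737}}{74338038237} \approx -1.0666 \cdot 10^{5} - 1.6875 \cdot 10^{-9} i$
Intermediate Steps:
$E = \frac{1}{272650 + i \sqrt{15737}}$ ($E = \frac{1}{\sqrt{-15737} + 272650} = \frac{1}{i \sqrt{15737} + 272650} = \frac{1}{272650 + i \sqrt{15737}} \approx 3.6677 \cdot 10^{-6} - 1.69 \cdot 10^{-9} i$)
$S = -106658$ ($S = 249 - 106907 = -106658$)
$E + S = \left(\frac{272650}{74338038237} - \frac{i \sqrt{15737}}{74338038237}\right) - 106658 = - \frac{7928746482009296}{74338038237} - \frac{i \sqrt{15737}}{74338038237}$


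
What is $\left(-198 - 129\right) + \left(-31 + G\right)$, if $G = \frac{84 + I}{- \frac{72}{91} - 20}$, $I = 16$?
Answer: $- \frac{171609}{473} \approx -362.81$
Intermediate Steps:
$G = - \frac{2275}{473}$ ($G = \frac{84 + 16}{- \frac{72}{91} - 20} = \frac{100}{\left(-72\right) \frac{1}{91} - 20} = \frac{100}{- \frac{72}{91} - 20} = \frac{100}{- \frac{1892}{91}} = 100 \left(- \frac{91}{1892}\right) = - \frac{2275}{473} \approx -4.8097$)
$\left(-198 - 129\right) + \left(-31 + G\right) = \left(-198 - 129\right) - \frac{16938}{473} = -327 - \frac{16938}{473} = - \frac{171609}{473}$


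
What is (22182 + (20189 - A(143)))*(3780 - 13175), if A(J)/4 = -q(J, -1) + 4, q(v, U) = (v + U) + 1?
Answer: -403299165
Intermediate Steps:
q(v, U) = 1 + U + v (q(v, U) = (U + v) + 1 = 1 + U + v)
A(J) = 16 - 4*J (A(J) = 4*(-(1 - 1 + J) + 4) = 4*(-J + 4) = 4*(4 - J) = 16 - 4*J)
(22182 + (20189 - A(143)))*(3780 - 13175) = (22182 + (20189 - (16 - 4*143)))*(3780 - 13175) = (22182 + (20189 - (16 - 572)))*(-9395) = (22182 + (20189 - 1*(-556)))*(-9395) = (22182 + (20189 + 556))*(-9395) = (22182 + 20745)*(-9395) = 42927*(-9395) = -403299165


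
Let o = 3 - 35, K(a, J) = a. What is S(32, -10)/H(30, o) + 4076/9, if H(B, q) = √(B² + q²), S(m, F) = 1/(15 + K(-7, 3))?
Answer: 4076/9 + √481/7696 ≈ 452.89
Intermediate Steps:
o = -32
S(m, F) = ⅛ (S(m, F) = 1/(15 - 7) = 1/8 = ⅛)
S(32, -10)/H(30, o) + 4076/9 = 1/(8*(√(30² + (-32)²))) + 4076/9 = 1/(8*(√(900 + 1024))) + 4076*(⅑) = 1/(8*(√1924)) + 4076/9 = 1/(8*((2*√481))) + 4076/9 = (√481/962)/8 + 4076/9 = √481/7696 + 4076/9 = 4076/9 + √481/7696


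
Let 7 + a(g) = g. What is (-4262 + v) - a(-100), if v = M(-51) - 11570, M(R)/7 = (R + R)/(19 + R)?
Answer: -251243/16 ≈ -15703.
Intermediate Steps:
a(g) = -7 + g
M(R) = 14*R/(19 + R) (M(R) = 7*((R + R)/(19 + R)) = 7*((2*R)/(19 + R)) = 7*(2*R/(19 + R)) = 14*R/(19 + R))
v = -184763/16 (v = 14*(-51)/(19 - 51) - 11570 = 14*(-51)/(-32) - 11570 = 14*(-51)*(-1/32) - 11570 = 357/16 - 11570 = -184763/16 ≈ -11548.)
(-4262 + v) - a(-100) = (-4262 - 184763/16) - (-7 - 100) = -252955/16 - 1*(-107) = -252955/16 + 107 = -251243/16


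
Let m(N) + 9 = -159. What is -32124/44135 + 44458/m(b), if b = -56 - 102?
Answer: -140539333/529620 ≈ -265.36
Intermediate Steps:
b = -158
m(N) = -168 (m(N) = -9 - 159 = -168)
-32124/44135 + 44458/m(b) = -32124/44135 + 44458/(-168) = -32124*1/44135 + 44458*(-1/168) = -32124/44135 - 22229/84 = -140539333/529620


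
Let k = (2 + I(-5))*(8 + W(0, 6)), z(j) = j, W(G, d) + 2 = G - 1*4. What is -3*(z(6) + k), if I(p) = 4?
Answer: -54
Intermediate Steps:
W(G, d) = -6 + G (W(G, d) = -2 + (G - 1*4) = -2 + (G - 4) = -2 + (-4 + G) = -6 + G)
k = 12 (k = (2 + 4)*(8 + (-6 + 0)) = 6*(8 - 6) = 6*2 = 12)
-3*(z(6) + k) = -3*(6 + 12) = -3*18 = -54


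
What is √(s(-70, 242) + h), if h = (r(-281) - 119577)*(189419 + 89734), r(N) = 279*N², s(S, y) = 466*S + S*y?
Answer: √6116393481366 ≈ 2.4731e+6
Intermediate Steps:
h = 6116393530926 (h = (279*(-281)² - 119577)*(189419 + 89734) = (279*78961 - 119577)*279153 = (22030119 - 119577)*279153 = 21910542*279153 = 6116393530926)
√(s(-70, 242) + h) = √(-70*(466 + 242) + 6116393530926) = √(-70*708 + 6116393530926) = √(-49560 + 6116393530926) = √6116393481366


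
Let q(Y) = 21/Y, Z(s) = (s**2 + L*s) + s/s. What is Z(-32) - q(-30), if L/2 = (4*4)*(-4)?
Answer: 51217/10 ≈ 5121.7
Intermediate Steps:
L = -128 (L = 2*((4*4)*(-4)) = 2*(16*(-4)) = 2*(-64) = -128)
Z(s) = 1 + s**2 - 128*s (Z(s) = (s**2 - 128*s) + s/s = (s**2 - 128*s) + 1 = 1 + s**2 - 128*s)
Z(-32) - q(-30) = (1 + (-32)**2 - 128*(-32)) - 21/(-30) = (1 + 1024 + 4096) - 21*(-1)/30 = 5121 - 1*(-7/10) = 5121 + 7/10 = 51217/10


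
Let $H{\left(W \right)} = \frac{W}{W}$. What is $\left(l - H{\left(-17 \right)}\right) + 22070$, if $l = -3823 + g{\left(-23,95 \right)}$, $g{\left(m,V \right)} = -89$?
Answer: $18157$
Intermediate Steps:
$H{\left(W \right)} = 1$
$l = -3912$ ($l = -3823 - 89 = -3912$)
$\left(l - H{\left(-17 \right)}\right) + 22070 = \left(-3912 - 1\right) + 22070 = -3913 + 22070 = 18157$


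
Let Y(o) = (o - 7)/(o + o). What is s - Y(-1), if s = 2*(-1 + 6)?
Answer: 6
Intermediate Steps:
Y(o) = (-7 + o)/(2*o) (Y(o) = (-7 + o)/((2*o)) = (-7 + o)*(1/(2*o)) = (-7 + o)/(2*o))
s = 10 (s = 2*5 = 10)
s - Y(-1) = 10 - (-7 - 1)/(2*(-1)) = 10 - (-1)*(-8)/2 = 10 - 1*4 = 10 - 4 = 6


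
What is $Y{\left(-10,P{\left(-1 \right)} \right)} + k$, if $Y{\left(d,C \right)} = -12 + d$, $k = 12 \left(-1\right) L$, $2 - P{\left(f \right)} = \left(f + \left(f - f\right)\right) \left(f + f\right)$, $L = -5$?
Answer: $38$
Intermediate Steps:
$P{\left(f \right)} = 2 - 2 f^{2}$ ($P{\left(f \right)} = 2 - \left(f + \left(f - f\right)\right) \left(f + f\right) = 2 - \left(f + 0\right) 2 f = 2 - f 2 f = 2 - 2 f^{2}$)
$k = 60$ ($k = 12 \left(-1\right) \left(-5\right) = \left(-12\right) \left(-5\right) = 60$)
$Y{\left(-10,P{\left(-1 \right)} \right)} + k = \left(-12 - 10\right) + 60 = -22 + 60 = 38$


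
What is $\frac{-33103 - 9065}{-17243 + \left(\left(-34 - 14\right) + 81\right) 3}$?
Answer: $\frac{5271}{2143} \approx 2.4596$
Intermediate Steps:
$\frac{-33103 - 9065}{-17243 + \left(\left(-34 - 14\right) + 81\right) 3} = - \frac{42168}{-17243 + \left(\left(-34 - 14\right) + 81\right) 3} = - \frac{42168}{-17243 + \left(-48 + 81\right) 3} = - \frac{42168}{-17243 + 33 \cdot 3} = - \frac{42168}{-17243 + 99} = - \frac{42168}{-17144} = \left(-42168\right) \left(- \frac{1}{17144}\right) = \frac{5271}{2143}$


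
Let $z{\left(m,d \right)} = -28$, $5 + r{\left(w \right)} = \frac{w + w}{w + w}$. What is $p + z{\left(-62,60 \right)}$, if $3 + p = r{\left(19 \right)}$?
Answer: $-35$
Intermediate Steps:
$r{\left(w \right)} = -4$ ($r{\left(w \right)} = -5 + \frac{w + w}{w + w} = -5 + \frac{2 w}{2 w} = -5 + 2 w \frac{1}{2 w} = -5 + 1 = -4$)
$p = -7$ ($p = -3 - 4 = -7$)
$p + z{\left(-62,60 \right)} = -7 - 28 = -35$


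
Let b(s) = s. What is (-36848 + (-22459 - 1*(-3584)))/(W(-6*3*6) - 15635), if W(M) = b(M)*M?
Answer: 55723/3971 ≈ 14.032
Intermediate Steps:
W(M) = M² (W(M) = M*M = M²)
(-36848 + (-22459 - 1*(-3584)))/(W(-6*3*6) - 15635) = (-36848 + (-22459 - 1*(-3584)))/((-6*3*6)² - 15635) = (-36848 + (-22459 + 3584))/((-18*6)² - 15635) = (-36848 - 18875)/((-108)² - 15635) = -55723/(11664 - 15635) = -55723/(-3971) = -55723*(-1/3971) = 55723/3971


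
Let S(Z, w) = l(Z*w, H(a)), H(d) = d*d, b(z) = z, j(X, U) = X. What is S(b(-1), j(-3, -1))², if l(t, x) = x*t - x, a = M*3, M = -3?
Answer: 26244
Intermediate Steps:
a = -9 (a = -3*3 = -9)
H(d) = d²
l(t, x) = -x + t*x (l(t, x) = t*x - x = -x + t*x)
S(Z, w) = -81 + 81*Z*w (S(Z, w) = (-9)²*(-1 + Z*w) = 81*(-1 + Z*w) = -81 + 81*Z*w)
S(b(-1), j(-3, -1))² = (-81 + 81*(-1)*(-3))² = (-81 + 243)² = 162² = 26244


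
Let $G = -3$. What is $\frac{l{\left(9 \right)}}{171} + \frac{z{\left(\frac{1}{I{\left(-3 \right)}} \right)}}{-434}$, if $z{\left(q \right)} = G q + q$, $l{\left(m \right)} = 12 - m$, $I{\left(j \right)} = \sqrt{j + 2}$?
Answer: $\frac{1}{57} - \frac{i}{217} \approx 0.017544 - 0.0046083 i$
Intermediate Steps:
$I{\left(j \right)} = \sqrt{2 + j}$
$z{\left(q \right)} = - 2 q$ ($z{\left(q \right)} = - 3 q + q = - 2 q$)
$\frac{l{\left(9 \right)}}{171} + \frac{z{\left(\frac{1}{I{\left(-3 \right)}} \right)}}{-434} = \frac{12 - 9}{171} + \frac{\left(-2\right) \frac{1}{\sqrt{2 - 3}}}{-434} = \left(12 - 9\right) \frac{1}{171} + - \frac{2}{\sqrt{-1}} \left(- \frac{1}{434}\right) = 3 \cdot \frac{1}{171} + - \frac{2}{i} \left(- \frac{1}{434}\right) = \frac{1}{57} + - 2 \left(- i\right) \left(- \frac{1}{434}\right) = \frac{1}{57} + 2 i \left(- \frac{1}{434}\right) = \frac{1}{57} - \frac{i}{217}$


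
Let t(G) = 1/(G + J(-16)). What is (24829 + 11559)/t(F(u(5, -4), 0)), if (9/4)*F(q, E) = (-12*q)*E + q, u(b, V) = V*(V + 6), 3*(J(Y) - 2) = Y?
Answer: -2256056/9 ≈ -2.5067e+5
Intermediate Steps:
J(Y) = 2 + Y/3
u(b, V) = V*(6 + V)
F(q, E) = 4*q/9 - 16*E*q/3 (F(q, E) = 4*((-12*q)*E + q)/9 = 4*(-12*E*q + q)/9 = 4*(q - 12*E*q)/9 = 4*q/9 - 16*E*q/3)
t(G) = 1/(-10/3 + G) (t(G) = 1/(G + (2 + (1/3)*(-16))) = 1/(G + (2 - 16/3)) = 1/(G - 10/3) = 1/(-10/3 + G))
(24829 + 11559)/t(F(u(5, -4), 0)) = (24829 + 11559)/((3/(-10 + 3*(4*(-4*(6 - 4))*(1 - 12*0)/9)))) = 36388/((3/(-10 + 3*(4*(-4*2)*(1 + 0)/9)))) = 36388/((3/(-10 + 3*((4/9)*(-8)*1)))) = 36388/((3/(-10 + 3*(-32/9)))) = 36388/((3/(-10 - 32/3))) = 36388/((3/(-62/3))) = 36388/((3*(-3/62))) = 36388/(-9/62) = 36388*(-62/9) = -2256056/9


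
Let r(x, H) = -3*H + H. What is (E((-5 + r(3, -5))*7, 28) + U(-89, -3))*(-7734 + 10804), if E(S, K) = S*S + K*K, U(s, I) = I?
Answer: 6158420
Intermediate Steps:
r(x, H) = -2*H
E(S, K) = K² + S² (E(S, K) = S² + K² = K² + S²)
(E((-5 + r(3, -5))*7, 28) + U(-89, -3))*(-7734 + 10804) = ((28² + ((-5 - 2*(-5))*7)²) - 3)*(-7734 + 10804) = ((784 + ((-5 + 10)*7)²) - 3)*3070 = ((784 + (5*7)²) - 3)*3070 = ((784 + 35²) - 3)*3070 = ((784 + 1225) - 3)*3070 = (2009 - 3)*3070 = 2006*3070 = 6158420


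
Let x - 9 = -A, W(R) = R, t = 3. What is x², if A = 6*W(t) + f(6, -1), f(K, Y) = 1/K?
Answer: 3025/36 ≈ 84.028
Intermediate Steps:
A = 109/6 (A = 6*3 + 1/6 = 18 + ⅙ = 109/6 ≈ 18.167)
x = -55/6 (x = 9 - 1*109/6 = 9 - 109/6 = -55/6 ≈ -9.1667)
x² = (-55/6)² = 3025/36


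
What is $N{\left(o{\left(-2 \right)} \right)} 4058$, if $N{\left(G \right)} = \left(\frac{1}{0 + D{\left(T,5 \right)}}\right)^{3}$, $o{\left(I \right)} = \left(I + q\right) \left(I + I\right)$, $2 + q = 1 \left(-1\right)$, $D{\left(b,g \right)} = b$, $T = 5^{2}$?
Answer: $\frac{4058}{15625} \approx 0.25971$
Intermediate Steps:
$T = 25$
$q = -3$ ($q = -2 + 1 \left(-1\right) = -2 - 1 = -3$)
$o{\left(I \right)} = 2 I \left(-3 + I\right)$ ($o{\left(I \right)} = \left(I - 3\right) \left(I + I\right) = \left(-3 + I\right) 2 I = 2 I \left(-3 + I\right)$)
$N{\left(G \right)} = \frac{1}{15625}$ ($N{\left(G \right)} = \left(\frac{1}{0 + 25}\right)^{3} = \left(\frac{1}{25}\right)^{3} = \frac{1}{15625}$)
$N{\left(o{\left(-2 \right)} \right)} 4058 = \frac{1}{15625} \cdot 4058 = \frac{4058}{15625}$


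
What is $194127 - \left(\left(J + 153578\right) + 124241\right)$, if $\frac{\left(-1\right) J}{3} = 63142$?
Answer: $105734$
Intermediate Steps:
$J = -189426$ ($J = \left(-3\right) 63142 = -189426$)
$194127 - \left(\left(J + 153578\right) + 124241\right) = 194127 - \left(\left(-189426 + 153578\right) + 124241\right) = 194127 - \left(-35848 + 124241\right) = 194127 - 88393 = 105734$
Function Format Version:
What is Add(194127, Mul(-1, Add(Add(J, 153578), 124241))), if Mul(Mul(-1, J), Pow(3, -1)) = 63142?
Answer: 105734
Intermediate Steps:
J = -189426 (J = Mul(-3, 63142) = -189426)
Add(194127, Mul(-1, Add(Add(J, 153578), 124241))) = Add(194127, Mul(-1, Add(Add(-189426, 153578), 124241))) = Add(194127, Mul(-1, Add(-35848, 124241))) = Add(194127, Mul(-1, 88393)) = Add(194127, -88393) = 105734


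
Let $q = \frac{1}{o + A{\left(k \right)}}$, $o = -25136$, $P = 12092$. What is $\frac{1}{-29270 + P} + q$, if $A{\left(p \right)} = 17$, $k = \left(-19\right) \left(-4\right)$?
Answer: $- \frac{14099}{143831394} \approx -9.8024 \cdot 10^{-5}$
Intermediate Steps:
$k = 76$
$q = - \frac{1}{25119}$ ($q = \frac{1}{-25136 + 17} = \frac{1}{-25119} = - \frac{1}{25119} \approx -3.981 \cdot 10^{-5}$)
$\frac{1}{-29270 + P} + q = \frac{1}{-29270 + 12092} - \frac{1}{25119} = \frac{1}{-17178} - \frac{1}{25119} = - \frac{1}{17178} - \frac{1}{25119} = - \frac{14099}{143831394}$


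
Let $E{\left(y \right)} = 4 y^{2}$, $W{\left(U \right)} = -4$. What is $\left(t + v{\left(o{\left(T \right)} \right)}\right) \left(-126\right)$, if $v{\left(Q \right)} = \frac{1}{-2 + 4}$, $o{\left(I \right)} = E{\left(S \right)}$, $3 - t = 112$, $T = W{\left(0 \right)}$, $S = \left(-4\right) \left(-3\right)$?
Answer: $13671$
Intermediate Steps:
$S = 12$
$T = -4$
$t = -109$ ($t = 3 - 112 = -109$)
$o{\left(I \right)} = 576$ ($o{\left(I \right)} = 4 \cdot 12^{2} = 4 \cdot 144 = 576$)
$v{\left(Q \right)} = \frac{1}{2}$
$\left(t + v{\left(o{\left(T \right)} \right)}\right) \left(-126\right) = \left(-109 + \frac{1}{2}\right) \left(-126\right) = \left(- \frac{217}{2}\right) \left(-126\right) = 13671$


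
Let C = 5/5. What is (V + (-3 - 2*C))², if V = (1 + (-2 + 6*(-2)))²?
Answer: 26896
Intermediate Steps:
C = 1 (C = 5*(⅕) = 1)
V = 169 (V = (1 + (-2 - 12))² = (1 - 14)² = (-13)² = 169)
(V + (-3 - 2*C))² = (169 + (-3 - 2*1))² = (169 + (-3 - 2))² = (169 - 5)² = 164² = 26896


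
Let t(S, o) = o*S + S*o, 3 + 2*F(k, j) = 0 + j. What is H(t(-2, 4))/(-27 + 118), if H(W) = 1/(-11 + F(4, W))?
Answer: -2/3731 ≈ -0.00053605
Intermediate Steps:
F(k, j) = -3/2 + j/2 (F(k, j) = -3/2 + (0 + j)/2 = -3/2 + j/2)
t(S, o) = 2*S*o (t(S, o) = S*o + S*o = 2*S*o)
H(W) = 1/(-25/2 + W/2) (H(W) = 1/(-11 + (-3/2 + W/2)) = 1/(-25/2 + W/2))
H(t(-2, 4))/(-27 + 118) = (2/(-25 + 2*(-2)*4))/(-27 + 118) = (2/(-25 - 16))/91 = (2/(-41))/91 = (2*(-1/41))/91 = (1/91)*(-2/41) = -2/3731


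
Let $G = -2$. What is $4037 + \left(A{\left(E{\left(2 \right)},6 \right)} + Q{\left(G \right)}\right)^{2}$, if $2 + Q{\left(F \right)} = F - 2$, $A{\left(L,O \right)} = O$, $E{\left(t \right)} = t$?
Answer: $4037$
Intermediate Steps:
$Q{\left(F \right)} = -4 + F$ ($Q{\left(F \right)} = -2 + \left(F - 2\right) = -2 + \left(-2 + F\right) = -4 + F$)
$4037 + \left(A{\left(E{\left(2 \right)},6 \right)} + Q{\left(G \right)}\right)^{2} = 4037 + \left(6 - 6\right)^{2} = 4037 + 0^{2} = 4037 + 0 = 4037$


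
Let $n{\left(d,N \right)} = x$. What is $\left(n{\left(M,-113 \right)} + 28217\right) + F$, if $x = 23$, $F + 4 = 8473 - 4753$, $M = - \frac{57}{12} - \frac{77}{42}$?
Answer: $31956$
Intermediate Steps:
$M = - \frac{79}{12}$ ($M = \left(-57\right) \frac{1}{12} - \frac{11}{6} = - \frac{19}{4} - \frac{11}{6} = - \frac{79}{12} \approx -6.5833$)
$F = 3716$ ($F = -4 + \left(8473 - 4753\right) = -4 + 3720 = 3716$)
$n{\left(d,N \right)} = 23$
$\left(n{\left(M,-113 \right)} + 28217\right) + F = \left(23 + 28217\right) + 3716 = 28240 + 3716 = 31956$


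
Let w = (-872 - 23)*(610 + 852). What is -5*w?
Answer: 6542450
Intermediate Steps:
w = -1308490 (w = -895*1462 = -1308490)
-5*w = -5*(-1308490) = 6542450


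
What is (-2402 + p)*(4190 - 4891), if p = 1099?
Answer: 913403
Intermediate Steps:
(-2402 + p)*(4190 - 4891) = (-2402 + 1099)*(4190 - 4891) = -1303*(-701) = 913403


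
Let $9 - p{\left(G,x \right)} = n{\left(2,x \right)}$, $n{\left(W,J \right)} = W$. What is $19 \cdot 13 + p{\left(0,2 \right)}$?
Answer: $254$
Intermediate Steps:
$p{\left(G,x \right)} = 7$ ($p{\left(G,x \right)} = 9 - 2 = 7$)
$19 \cdot 13 + p{\left(0,2 \right)} = 19 \cdot 13 + 7 = 247 + 7 = 254$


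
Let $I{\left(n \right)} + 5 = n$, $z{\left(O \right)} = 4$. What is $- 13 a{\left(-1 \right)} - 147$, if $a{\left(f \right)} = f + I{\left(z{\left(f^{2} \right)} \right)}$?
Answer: $-121$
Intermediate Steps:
$I{\left(n \right)} = -5 + n$
$a{\left(f \right)} = -1 + f$ ($a{\left(f \right)} = f + \left(-5 + 4\right) = f - 1 = -1 + f$)
$- 13 a{\left(-1 \right)} - 147 = - 13 \left(-1 - 1\right) - 147 = \left(-13\right) \left(-2\right) - 147 = 26 - 147 = -121$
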